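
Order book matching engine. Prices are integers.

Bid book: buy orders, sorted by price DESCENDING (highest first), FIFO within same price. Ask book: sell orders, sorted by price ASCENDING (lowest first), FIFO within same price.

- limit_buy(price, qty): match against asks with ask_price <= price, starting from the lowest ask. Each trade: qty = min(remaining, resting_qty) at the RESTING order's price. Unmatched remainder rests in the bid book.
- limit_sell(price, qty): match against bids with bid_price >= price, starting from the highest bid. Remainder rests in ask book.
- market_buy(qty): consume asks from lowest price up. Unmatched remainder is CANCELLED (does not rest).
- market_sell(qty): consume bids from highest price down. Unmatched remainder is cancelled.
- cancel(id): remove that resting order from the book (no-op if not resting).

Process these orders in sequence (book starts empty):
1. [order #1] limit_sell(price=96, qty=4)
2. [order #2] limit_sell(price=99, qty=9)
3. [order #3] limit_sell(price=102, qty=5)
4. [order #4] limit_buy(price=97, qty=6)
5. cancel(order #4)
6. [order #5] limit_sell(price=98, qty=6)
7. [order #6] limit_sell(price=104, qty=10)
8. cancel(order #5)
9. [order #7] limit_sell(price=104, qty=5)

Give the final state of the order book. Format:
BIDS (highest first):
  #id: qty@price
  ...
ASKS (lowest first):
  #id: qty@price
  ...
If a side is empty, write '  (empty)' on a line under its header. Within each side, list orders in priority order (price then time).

After op 1 [order #1] limit_sell(price=96, qty=4): fills=none; bids=[-] asks=[#1:4@96]
After op 2 [order #2] limit_sell(price=99, qty=9): fills=none; bids=[-] asks=[#1:4@96 #2:9@99]
After op 3 [order #3] limit_sell(price=102, qty=5): fills=none; bids=[-] asks=[#1:4@96 #2:9@99 #3:5@102]
After op 4 [order #4] limit_buy(price=97, qty=6): fills=#4x#1:4@96; bids=[#4:2@97] asks=[#2:9@99 #3:5@102]
After op 5 cancel(order #4): fills=none; bids=[-] asks=[#2:9@99 #3:5@102]
After op 6 [order #5] limit_sell(price=98, qty=6): fills=none; bids=[-] asks=[#5:6@98 #2:9@99 #3:5@102]
After op 7 [order #6] limit_sell(price=104, qty=10): fills=none; bids=[-] asks=[#5:6@98 #2:9@99 #3:5@102 #6:10@104]
After op 8 cancel(order #5): fills=none; bids=[-] asks=[#2:9@99 #3:5@102 #6:10@104]
After op 9 [order #7] limit_sell(price=104, qty=5): fills=none; bids=[-] asks=[#2:9@99 #3:5@102 #6:10@104 #7:5@104]

Answer: BIDS (highest first):
  (empty)
ASKS (lowest first):
  #2: 9@99
  #3: 5@102
  #6: 10@104
  #7: 5@104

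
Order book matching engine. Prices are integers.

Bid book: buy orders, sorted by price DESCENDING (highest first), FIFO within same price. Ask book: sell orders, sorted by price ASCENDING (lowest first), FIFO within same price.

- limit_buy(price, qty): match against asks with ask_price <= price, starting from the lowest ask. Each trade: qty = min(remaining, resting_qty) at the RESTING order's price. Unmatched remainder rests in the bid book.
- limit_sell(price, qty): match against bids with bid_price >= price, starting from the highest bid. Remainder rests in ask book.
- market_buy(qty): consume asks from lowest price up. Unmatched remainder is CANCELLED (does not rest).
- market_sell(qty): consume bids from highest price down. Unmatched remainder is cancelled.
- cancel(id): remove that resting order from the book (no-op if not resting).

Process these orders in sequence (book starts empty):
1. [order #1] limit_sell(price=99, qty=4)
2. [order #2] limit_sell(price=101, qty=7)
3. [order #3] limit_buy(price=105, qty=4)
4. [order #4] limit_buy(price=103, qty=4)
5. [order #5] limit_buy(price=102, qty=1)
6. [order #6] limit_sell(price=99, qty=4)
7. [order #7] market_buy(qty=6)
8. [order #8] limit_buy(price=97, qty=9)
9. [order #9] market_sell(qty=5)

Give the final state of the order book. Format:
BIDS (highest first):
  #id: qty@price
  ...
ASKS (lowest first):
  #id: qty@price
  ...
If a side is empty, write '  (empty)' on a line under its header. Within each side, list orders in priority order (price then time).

Answer: BIDS (highest first):
  #8: 4@97
ASKS (lowest first):
  (empty)

Derivation:
After op 1 [order #1] limit_sell(price=99, qty=4): fills=none; bids=[-] asks=[#1:4@99]
After op 2 [order #2] limit_sell(price=101, qty=7): fills=none; bids=[-] asks=[#1:4@99 #2:7@101]
After op 3 [order #3] limit_buy(price=105, qty=4): fills=#3x#1:4@99; bids=[-] asks=[#2:7@101]
After op 4 [order #4] limit_buy(price=103, qty=4): fills=#4x#2:4@101; bids=[-] asks=[#2:3@101]
After op 5 [order #5] limit_buy(price=102, qty=1): fills=#5x#2:1@101; bids=[-] asks=[#2:2@101]
After op 6 [order #6] limit_sell(price=99, qty=4): fills=none; bids=[-] asks=[#6:4@99 #2:2@101]
After op 7 [order #7] market_buy(qty=6): fills=#7x#6:4@99 #7x#2:2@101; bids=[-] asks=[-]
After op 8 [order #8] limit_buy(price=97, qty=9): fills=none; bids=[#8:9@97] asks=[-]
After op 9 [order #9] market_sell(qty=5): fills=#8x#9:5@97; bids=[#8:4@97] asks=[-]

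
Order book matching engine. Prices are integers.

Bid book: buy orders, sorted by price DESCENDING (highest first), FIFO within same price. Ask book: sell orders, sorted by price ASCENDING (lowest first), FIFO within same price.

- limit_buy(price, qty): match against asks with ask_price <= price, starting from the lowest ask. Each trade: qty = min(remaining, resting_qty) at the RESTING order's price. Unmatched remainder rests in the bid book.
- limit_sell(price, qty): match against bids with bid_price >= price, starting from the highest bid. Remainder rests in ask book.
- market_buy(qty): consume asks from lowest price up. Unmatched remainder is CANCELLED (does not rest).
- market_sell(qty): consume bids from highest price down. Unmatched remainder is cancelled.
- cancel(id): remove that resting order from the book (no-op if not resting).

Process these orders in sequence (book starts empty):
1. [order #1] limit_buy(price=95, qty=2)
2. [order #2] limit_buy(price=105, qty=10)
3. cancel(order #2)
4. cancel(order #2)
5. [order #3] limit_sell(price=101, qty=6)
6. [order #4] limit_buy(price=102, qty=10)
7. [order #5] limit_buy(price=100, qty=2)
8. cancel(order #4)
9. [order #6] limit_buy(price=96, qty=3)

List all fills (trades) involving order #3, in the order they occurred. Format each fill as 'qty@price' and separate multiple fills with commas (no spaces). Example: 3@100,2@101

After op 1 [order #1] limit_buy(price=95, qty=2): fills=none; bids=[#1:2@95] asks=[-]
After op 2 [order #2] limit_buy(price=105, qty=10): fills=none; bids=[#2:10@105 #1:2@95] asks=[-]
After op 3 cancel(order #2): fills=none; bids=[#1:2@95] asks=[-]
After op 4 cancel(order #2): fills=none; bids=[#1:2@95] asks=[-]
After op 5 [order #3] limit_sell(price=101, qty=6): fills=none; bids=[#1:2@95] asks=[#3:6@101]
After op 6 [order #4] limit_buy(price=102, qty=10): fills=#4x#3:6@101; bids=[#4:4@102 #1:2@95] asks=[-]
After op 7 [order #5] limit_buy(price=100, qty=2): fills=none; bids=[#4:4@102 #5:2@100 #1:2@95] asks=[-]
After op 8 cancel(order #4): fills=none; bids=[#5:2@100 #1:2@95] asks=[-]
After op 9 [order #6] limit_buy(price=96, qty=3): fills=none; bids=[#5:2@100 #6:3@96 #1:2@95] asks=[-]

Answer: 6@101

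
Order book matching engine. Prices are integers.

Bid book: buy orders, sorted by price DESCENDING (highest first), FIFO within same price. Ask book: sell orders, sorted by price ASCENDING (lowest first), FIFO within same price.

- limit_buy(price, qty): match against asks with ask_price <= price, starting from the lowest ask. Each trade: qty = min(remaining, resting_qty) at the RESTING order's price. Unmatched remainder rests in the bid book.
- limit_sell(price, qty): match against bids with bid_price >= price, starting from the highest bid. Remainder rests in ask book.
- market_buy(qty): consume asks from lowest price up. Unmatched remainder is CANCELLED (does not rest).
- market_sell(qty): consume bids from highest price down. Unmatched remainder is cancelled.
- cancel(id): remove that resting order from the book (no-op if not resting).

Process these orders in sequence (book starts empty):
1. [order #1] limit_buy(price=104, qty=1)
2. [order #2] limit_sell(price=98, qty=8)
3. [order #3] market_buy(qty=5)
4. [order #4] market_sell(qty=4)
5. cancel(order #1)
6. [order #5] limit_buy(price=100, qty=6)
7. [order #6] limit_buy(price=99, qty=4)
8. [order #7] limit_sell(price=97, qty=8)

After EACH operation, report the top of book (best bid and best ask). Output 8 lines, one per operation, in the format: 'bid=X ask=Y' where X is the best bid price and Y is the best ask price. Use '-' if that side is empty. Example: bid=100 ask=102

Answer: bid=104 ask=-
bid=- ask=98
bid=- ask=98
bid=- ask=98
bid=- ask=98
bid=100 ask=-
bid=100 ask=-
bid=- ask=-

Derivation:
After op 1 [order #1] limit_buy(price=104, qty=1): fills=none; bids=[#1:1@104] asks=[-]
After op 2 [order #2] limit_sell(price=98, qty=8): fills=#1x#2:1@104; bids=[-] asks=[#2:7@98]
After op 3 [order #3] market_buy(qty=5): fills=#3x#2:5@98; bids=[-] asks=[#2:2@98]
After op 4 [order #4] market_sell(qty=4): fills=none; bids=[-] asks=[#2:2@98]
After op 5 cancel(order #1): fills=none; bids=[-] asks=[#2:2@98]
After op 6 [order #5] limit_buy(price=100, qty=6): fills=#5x#2:2@98; bids=[#5:4@100] asks=[-]
After op 7 [order #6] limit_buy(price=99, qty=4): fills=none; bids=[#5:4@100 #6:4@99] asks=[-]
After op 8 [order #7] limit_sell(price=97, qty=8): fills=#5x#7:4@100 #6x#7:4@99; bids=[-] asks=[-]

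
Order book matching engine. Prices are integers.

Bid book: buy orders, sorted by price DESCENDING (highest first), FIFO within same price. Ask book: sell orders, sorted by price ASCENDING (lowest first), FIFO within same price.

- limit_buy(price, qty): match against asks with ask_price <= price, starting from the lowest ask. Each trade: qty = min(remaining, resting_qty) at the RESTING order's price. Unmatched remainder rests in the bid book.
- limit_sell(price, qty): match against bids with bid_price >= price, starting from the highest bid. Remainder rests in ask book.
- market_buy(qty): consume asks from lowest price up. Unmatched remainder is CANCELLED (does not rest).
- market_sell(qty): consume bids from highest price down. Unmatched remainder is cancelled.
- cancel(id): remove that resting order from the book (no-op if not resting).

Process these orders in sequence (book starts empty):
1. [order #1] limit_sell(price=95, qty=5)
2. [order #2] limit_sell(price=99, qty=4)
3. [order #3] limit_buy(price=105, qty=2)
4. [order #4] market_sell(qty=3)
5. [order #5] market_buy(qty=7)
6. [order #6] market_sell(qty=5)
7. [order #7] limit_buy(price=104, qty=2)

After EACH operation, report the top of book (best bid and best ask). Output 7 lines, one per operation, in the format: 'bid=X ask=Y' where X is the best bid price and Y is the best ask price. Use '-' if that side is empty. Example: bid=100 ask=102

Answer: bid=- ask=95
bid=- ask=95
bid=- ask=95
bid=- ask=95
bid=- ask=-
bid=- ask=-
bid=104 ask=-

Derivation:
After op 1 [order #1] limit_sell(price=95, qty=5): fills=none; bids=[-] asks=[#1:5@95]
After op 2 [order #2] limit_sell(price=99, qty=4): fills=none; bids=[-] asks=[#1:5@95 #2:4@99]
After op 3 [order #3] limit_buy(price=105, qty=2): fills=#3x#1:2@95; bids=[-] asks=[#1:3@95 #2:4@99]
After op 4 [order #4] market_sell(qty=3): fills=none; bids=[-] asks=[#1:3@95 #2:4@99]
After op 5 [order #5] market_buy(qty=7): fills=#5x#1:3@95 #5x#2:4@99; bids=[-] asks=[-]
After op 6 [order #6] market_sell(qty=5): fills=none; bids=[-] asks=[-]
After op 7 [order #7] limit_buy(price=104, qty=2): fills=none; bids=[#7:2@104] asks=[-]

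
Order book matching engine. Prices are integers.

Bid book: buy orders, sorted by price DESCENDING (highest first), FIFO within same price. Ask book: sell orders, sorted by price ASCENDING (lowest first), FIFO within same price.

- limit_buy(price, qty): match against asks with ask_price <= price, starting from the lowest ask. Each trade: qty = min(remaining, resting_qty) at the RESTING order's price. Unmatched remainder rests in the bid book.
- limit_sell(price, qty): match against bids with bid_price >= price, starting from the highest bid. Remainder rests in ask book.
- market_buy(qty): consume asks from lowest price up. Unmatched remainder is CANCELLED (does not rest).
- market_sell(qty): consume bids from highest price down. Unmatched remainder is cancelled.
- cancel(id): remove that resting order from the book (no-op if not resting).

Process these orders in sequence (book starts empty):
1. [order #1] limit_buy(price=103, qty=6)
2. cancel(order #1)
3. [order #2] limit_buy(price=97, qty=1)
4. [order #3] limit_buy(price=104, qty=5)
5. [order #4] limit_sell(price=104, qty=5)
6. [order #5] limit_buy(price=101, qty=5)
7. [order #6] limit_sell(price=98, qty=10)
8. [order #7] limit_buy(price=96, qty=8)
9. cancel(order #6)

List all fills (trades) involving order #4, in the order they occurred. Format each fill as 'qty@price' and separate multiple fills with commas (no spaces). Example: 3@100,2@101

Answer: 5@104

Derivation:
After op 1 [order #1] limit_buy(price=103, qty=6): fills=none; bids=[#1:6@103] asks=[-]
After op 2 cancel(order #1): fills=none; bids=[-] asks=[-]
After op 3 [order #2] limit_buy(price=97, qty=1): fills=none; bids=[#2:1@97] asks=[-]
After op 4 [order #3] limit_buy(price=104, qty=5): fills=none; bids=[#3:5@104 #2:1@97] asks=[-]
After op 5 [order #4] limit_sell(price=104, qty=5): fills=#3x#4:5@104; bids=[#2:1@97] asks=[-]
After op 6 [order #5] limit_buy(price=101, qty=5): fills=none; bids=[#5:5@101 #2:1@97] asks=[-]
After op 7 [order #6] limit_sell(price=98, qty=10): fills=#5x#6:5@101; bids=[#2:1@97] asks=[#6:5@98]
After op 8 [order #7] limit_buy(price=96, qty=8): fills=none; bids=[#2:1@97 #7:8@96] asks=[#6:5@98]
After op 9 cancel(order #6): fills=none; bids=[#2:1@97 #7:8@96] asks=[-]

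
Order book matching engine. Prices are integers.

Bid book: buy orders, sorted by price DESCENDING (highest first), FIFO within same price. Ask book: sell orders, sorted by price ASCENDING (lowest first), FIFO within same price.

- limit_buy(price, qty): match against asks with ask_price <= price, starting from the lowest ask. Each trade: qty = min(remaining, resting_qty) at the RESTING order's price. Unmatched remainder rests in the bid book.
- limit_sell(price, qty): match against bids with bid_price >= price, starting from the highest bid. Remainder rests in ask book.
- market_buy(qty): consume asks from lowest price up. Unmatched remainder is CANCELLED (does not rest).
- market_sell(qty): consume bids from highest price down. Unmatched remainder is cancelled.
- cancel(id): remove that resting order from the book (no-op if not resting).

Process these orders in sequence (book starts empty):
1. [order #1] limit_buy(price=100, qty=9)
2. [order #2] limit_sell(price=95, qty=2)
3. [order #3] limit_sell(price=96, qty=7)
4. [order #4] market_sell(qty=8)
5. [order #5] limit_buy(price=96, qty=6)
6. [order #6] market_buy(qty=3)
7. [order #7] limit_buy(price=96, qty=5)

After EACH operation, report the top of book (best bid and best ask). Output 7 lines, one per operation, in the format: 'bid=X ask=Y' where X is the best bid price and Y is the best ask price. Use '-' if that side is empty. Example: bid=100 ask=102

After op 1 [order #1] limit_buy(price=100, qty=9): fills=none; bids=[#1:9@100] asks=[-]
After op 2 [order #2] limit_sell(price=95, qty=2): fills=#1x#2:2@100; bids=[#1:7@100] asks=[-]
After op 3 [order #3] limit_sell(price=96, qty=7): fills=#1x#3:7@100; bids=[-] asks=[-]
After op 4 [order #4] market_sell(qty=8): fills=none; bids=[-] asks=[-]
After op 5 [order #5] limit_buy(price=96, qty=6): fills=none; bids=[#5:6@96] asks=[-]
After op 6 [order #6] market_buy(qty=3): fills=none; bids=[#5:6@96] asks=[-]
After op 7 [order #7] limit_buy(price=96, qty=5): fills=none; bids=[#5:6@96 #7:5@96] asks=[-]

Answer: bid=100 ask=-
bid=100 ask=-
bid=- ask=-
bid=- ask=-
bid=96 ask=-
bid=96 ask=-
bid=96 ask=-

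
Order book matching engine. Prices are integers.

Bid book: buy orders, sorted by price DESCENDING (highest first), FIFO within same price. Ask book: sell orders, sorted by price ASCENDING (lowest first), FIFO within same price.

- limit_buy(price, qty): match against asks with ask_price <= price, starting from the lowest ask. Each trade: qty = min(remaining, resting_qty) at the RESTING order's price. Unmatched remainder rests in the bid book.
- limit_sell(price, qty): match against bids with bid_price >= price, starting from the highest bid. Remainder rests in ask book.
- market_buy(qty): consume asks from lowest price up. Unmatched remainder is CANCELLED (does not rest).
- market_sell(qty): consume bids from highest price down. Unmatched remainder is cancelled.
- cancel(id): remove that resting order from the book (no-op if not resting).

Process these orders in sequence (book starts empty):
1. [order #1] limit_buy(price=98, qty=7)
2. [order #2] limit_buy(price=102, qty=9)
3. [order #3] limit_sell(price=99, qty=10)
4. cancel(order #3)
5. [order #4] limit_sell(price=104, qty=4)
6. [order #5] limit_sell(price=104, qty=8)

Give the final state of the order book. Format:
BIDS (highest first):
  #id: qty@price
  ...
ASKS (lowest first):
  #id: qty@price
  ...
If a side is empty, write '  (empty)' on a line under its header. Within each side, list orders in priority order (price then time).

After op 1 [order #1] limit_buy(price=98, qty=7): fills=none; bids=[#1:7@98] asks=[-]
After op 2 [order #2] limit_buy(price=102, qty=9): fills=none; bids=[#2:9@102 #1:7@98] asks=[-]
After op 3 [order #3] limit_sell(price=99, qty=10): fills=#2x#3:9@102; bids=[#1:7@98] asks=[#3:1@99]
After op 4 cancel(order #3): fills=none; bids=[#1:7@98] asks=[-]
After op 5 [order #4] limit_sell(price=104, qty=4): fills=none; bids=[#1:7@98] asks=[#4:4@104]
After op 6 [order #5] limit_sell(price=104, qty=8): fills=none; bids=[#1:7@98] asks=[#4:4@104 #5:8@104]

Answer: BIDS (highest first):
  #1: 7@98
ASKS (lowest first):
  #4: 4@104
  #5: 8@104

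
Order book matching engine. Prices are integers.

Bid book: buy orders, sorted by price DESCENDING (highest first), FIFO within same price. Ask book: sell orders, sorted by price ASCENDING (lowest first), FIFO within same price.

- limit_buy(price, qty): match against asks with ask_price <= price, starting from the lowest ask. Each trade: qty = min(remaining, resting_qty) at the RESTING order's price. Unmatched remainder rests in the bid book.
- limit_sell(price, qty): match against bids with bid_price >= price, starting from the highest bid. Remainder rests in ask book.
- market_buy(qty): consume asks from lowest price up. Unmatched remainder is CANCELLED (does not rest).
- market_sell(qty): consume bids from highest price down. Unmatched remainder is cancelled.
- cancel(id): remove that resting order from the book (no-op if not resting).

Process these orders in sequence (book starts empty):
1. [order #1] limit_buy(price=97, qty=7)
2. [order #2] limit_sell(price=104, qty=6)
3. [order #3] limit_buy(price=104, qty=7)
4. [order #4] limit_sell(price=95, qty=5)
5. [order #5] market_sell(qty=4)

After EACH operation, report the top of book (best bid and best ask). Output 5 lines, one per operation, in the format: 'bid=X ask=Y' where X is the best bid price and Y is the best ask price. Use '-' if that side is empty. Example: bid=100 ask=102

After op 1 [order #1] limit_buy(price=97, qty=7): fills=none; bids=[#1:7@97] asks=[-]
After op 2 [order #2] limit_sell(price=104, qty=6): fills=none; bids=[#1:7@97] asks=[#2:6@104]
After op 3 [order #3] limit_buy(price=104, qty=7): fills=#3x#2:6@104; bids=[#3:1@104 #1:7@97] asks=[-]
After op 4 [order #4] limit_sell(price=95, qty=5): fills=#3x#4:1@104 #1x#4:4@97; bids=[#1:3@97] asks=[-]
After op 5 [order #5] market_sell(qty=4): fills=#1x#5:3@97; bids=[-] asks=[-]

Answer: bid=97 ask=-
bid=97 ask=104
bid=104 ask=-
bid=97 ask=-
bid=- ask=-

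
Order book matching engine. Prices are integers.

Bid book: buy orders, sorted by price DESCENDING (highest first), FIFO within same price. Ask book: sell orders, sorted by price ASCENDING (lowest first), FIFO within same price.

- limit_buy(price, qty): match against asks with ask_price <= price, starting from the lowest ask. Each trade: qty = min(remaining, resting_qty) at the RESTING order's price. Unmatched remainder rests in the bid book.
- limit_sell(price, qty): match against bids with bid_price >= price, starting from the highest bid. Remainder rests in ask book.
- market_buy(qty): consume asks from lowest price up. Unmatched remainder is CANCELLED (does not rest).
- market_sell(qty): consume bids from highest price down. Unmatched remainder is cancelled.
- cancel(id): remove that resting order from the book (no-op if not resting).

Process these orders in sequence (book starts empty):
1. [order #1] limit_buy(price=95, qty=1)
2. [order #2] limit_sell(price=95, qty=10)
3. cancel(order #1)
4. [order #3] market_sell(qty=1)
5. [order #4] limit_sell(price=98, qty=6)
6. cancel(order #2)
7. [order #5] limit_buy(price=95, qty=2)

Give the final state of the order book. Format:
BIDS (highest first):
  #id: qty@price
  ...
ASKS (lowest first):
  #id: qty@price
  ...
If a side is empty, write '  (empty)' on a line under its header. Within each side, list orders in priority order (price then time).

Answer: BIDS (highest first):
  #5: 2@95
ASKS (lowest first):
  #4: 6@98

Derivation:
After op 1 [order #1] limit_buy(price=95, qty=1): fills=none; bids=[#1:1@95] asks=[-]
After op 2 [order #2] limit_sell(price=95, qty=10): fills=#1x#2:1@95; bids=[-] asks=[#2:9@95]
After op 3 cancel(order #1): fills=none; bids=[-] asks=[#2:9@95]
After op 4 [order #3] market_sell(qty=1): fills=none; bids=[-] asks=[#2:9@95]
After op 5 [order #4] limit_sell(price=98, qty=6): fills=none; bids=[-] asks=[#2:9@95 #4:6@98]
After op 6 cancel(order #2): fills=none; bids=[-] asks=[#4:6@98]
After op 7 [order #5] limit_buy(price=95, qty=2): fills=none; bids=[#5:2@95] asks=[#4:6@98]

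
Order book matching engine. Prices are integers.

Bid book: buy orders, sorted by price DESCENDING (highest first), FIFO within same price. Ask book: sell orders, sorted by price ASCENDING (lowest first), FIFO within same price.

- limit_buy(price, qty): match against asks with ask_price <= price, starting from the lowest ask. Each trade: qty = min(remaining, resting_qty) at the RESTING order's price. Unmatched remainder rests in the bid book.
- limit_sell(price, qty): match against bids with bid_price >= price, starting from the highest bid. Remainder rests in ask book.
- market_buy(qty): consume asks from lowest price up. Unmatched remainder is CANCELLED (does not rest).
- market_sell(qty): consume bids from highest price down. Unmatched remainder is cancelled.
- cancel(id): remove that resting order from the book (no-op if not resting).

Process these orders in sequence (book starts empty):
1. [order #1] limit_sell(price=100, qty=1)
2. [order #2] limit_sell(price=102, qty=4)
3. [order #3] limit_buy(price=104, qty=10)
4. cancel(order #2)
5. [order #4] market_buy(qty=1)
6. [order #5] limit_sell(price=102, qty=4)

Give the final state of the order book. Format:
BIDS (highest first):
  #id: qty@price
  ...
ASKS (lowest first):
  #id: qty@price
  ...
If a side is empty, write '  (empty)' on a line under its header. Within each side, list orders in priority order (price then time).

Answer: BIDS (highest first):
  #3: 1@104
ASKS (lowest first):
  (empty)

Derivation:
After op 1 [order #1] limit_sell(price=100, qty=1): fills=none; bids=[-] asks=[#1:1@100]
After op 2 [order #2] limit_sell(price=102, qty=4): fills=none; bids=[-] asks=[#1:1@100 #2:4@102]
After op 3 [order #3] limit_buy(price=104, qty=10): fills=#3x#1:1@100 #3x#2:4@102; bids=[#3:5@104] asks=[-]
After op 4 cancel(order #2): fills=none; bids=[#3:5@104] asks=[-]
After op 5 [order #4] market_buy(qty=1): fills=none; bids=[#3:5@104] asks=[-]
After op 6 [order #5] limit_sell(price=102, qty=4): fills=#3x#5:4@104; bids=[#3:1@104] asks=[-]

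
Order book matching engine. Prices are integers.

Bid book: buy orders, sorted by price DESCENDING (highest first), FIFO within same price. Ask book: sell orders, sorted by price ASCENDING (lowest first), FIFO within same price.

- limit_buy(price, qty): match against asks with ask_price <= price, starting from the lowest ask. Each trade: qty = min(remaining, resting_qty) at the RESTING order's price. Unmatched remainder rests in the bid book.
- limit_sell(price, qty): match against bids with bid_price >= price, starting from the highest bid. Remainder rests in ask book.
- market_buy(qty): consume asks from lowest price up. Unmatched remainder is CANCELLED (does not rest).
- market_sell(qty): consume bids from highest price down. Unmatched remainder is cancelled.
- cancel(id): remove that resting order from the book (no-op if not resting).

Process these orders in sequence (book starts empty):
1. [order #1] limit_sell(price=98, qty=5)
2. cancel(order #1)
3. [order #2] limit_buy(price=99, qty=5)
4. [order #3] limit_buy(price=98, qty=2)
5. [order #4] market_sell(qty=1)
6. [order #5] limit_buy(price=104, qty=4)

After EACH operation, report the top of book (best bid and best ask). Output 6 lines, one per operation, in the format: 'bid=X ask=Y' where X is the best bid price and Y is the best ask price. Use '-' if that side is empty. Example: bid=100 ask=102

After op 1 [order #1] limit_sell(price=98, qty=5): fills=none; bids=[-] asks=[#1:5@98]
After op 2 cancel(order #1): fills=none; bids=[-] asks=[-]
After op 3 [order #2] limit_buy(price=99, qty=5): fills=none; bids=[#2:5@99] asks=[-]
After op 4 [order #3] limit_buy(price=98, qty=2): fills=none; bids=[#2:5@99 #3:2@98] asks=[-]
After op 5 [order #4] market_sell(qty=1): fills=#2x#4:1@99; bids=[#2:4@99 #3:2@98] asks=[-]
After op 6 [order #5] limit_buy(price=104, qty=4): fills=none; bids=[#5:4@104 #2:4@99 #3:2@98] asks=[-]

Answer: bid=- ask=98
bid=- ask=-
bid=99 ask=-
bid=99 ask=-
bid=99 ask=-
bid=104 ask=-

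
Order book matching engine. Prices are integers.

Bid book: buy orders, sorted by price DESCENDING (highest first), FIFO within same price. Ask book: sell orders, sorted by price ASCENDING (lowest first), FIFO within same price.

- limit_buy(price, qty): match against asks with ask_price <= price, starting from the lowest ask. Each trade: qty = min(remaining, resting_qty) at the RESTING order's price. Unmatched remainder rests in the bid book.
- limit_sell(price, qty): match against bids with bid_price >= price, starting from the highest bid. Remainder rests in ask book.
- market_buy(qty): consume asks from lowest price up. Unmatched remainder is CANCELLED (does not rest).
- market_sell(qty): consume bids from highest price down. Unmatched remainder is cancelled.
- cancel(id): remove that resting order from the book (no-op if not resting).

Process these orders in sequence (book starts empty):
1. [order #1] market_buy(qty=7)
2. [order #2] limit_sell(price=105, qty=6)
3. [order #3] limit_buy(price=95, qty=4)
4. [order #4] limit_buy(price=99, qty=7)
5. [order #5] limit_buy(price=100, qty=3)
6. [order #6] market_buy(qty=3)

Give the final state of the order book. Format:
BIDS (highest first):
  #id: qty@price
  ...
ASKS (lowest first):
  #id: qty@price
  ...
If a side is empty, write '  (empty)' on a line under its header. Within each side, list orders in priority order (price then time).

After op 1 [order #1] market_buy(qty=7): fills=none; bids=[-] asks=[-]
After op 2 [order #2] limit_sell(price=105, qty=6): fills=none; bids=[-] asks=[#2:6@105]
After op 3 [order #3] limit_buy(price=95, qty=4): fills=none; bids=[#3:4@95] asks=[#2:6@105]
After op 4 [order #4] limit_buy(price=99, qty=7): fills=none; bids=[#4:7@99 #3:4@95] asks=[#2:6@105]
After op 5 [order #5] limit_buy(price=100, qty=3): fills=none; bids=[#5:3@100 #4:7@99 #3:4@95] asks=[#2:6@105]
After op 6 [order #6] market_buy(qty=3): fills=#6x#2:3@105; bids=[#5:3@100 #4:7@99 #3:4@95] asks=[#2:3@105]

Answer: BIDS (highest first):
  #5: 3@100
  #4: 7@99
  #3: 4@95
ASKS (lowest first):
  #2: 3@105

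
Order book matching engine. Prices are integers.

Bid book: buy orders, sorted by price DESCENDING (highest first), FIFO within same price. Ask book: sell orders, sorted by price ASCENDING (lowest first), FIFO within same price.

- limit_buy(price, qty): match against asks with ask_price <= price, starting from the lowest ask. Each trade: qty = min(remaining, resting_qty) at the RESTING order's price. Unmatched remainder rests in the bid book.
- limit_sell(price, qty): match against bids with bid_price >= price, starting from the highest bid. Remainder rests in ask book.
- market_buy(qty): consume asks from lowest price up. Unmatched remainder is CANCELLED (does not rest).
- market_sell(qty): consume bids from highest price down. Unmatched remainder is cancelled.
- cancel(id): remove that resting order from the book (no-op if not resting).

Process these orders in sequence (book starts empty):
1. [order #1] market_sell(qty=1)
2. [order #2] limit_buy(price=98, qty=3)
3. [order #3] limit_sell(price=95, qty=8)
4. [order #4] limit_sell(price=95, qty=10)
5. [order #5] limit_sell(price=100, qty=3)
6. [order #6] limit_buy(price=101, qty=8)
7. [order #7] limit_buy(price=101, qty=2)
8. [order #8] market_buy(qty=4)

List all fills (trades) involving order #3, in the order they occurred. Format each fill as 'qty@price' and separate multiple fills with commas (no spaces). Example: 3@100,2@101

Answer: 3@98,5@95

Derivation:
After op 1 [order #1] market_sell(qty=1): fills=none; bids=[-] asks=[-]
After op 2 [order #2] limit_buy(price=98, qty=3): fills=none; bids=[#2:3@98] asks=[-]
After op 3 [order #3] limit_sell(price=95, qty=8): fills=#2x#3:3@98; bids=[-] asks=[#3:5@95]
After op 4 [order #4] limit_sell(price=95, qty=10): fills=none; bids=[-] asks=[#3:5@95 #4:10@95]
After op 5 [order #5] limit_sell(price=100, qty=3): fills=none; bids=[-] asks=[#3:5@95 #4:10@95 #5:3@100]
After op 6 [order #6] limit_buy(price=101, qty=8): fills=#6x#3:5@95 #6x#4:3@95; bids=[-] asks=[#4:7@95 #5:3@100]
After op 7 [order #7] limit_buy(price=101, qty=2): fills=#7x#4:2@95; bids=[-] asks=[#4:5@95 #5:3@100]
After op 8 [order #8] market_buy(qty=4): fills=#8x#4:4@95; bids=[-] asks=[#4:1@95 #5:3@100]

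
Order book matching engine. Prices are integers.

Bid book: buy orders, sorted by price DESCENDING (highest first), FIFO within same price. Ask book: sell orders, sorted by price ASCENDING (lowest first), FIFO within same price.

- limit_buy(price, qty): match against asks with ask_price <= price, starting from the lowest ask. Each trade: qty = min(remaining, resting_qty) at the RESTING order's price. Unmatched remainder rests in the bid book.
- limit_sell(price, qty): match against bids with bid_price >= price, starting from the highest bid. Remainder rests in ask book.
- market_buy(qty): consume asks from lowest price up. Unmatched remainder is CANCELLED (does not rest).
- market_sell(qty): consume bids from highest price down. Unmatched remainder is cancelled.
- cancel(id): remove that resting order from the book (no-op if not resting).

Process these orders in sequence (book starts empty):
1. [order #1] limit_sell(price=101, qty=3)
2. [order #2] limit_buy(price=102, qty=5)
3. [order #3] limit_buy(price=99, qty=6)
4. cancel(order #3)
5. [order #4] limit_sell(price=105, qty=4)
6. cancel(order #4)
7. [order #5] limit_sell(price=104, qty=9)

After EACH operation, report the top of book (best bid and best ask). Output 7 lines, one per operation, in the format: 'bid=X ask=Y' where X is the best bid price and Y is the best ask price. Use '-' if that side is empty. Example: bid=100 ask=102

Answer: bid=- ask=101
bid=102 ask=-
bid=102 ask=-
bid=102 ask=-
bid=102 ask=105
bid=102 ask=-
bid=102 ask=104

Derivation:
After op 1 [order #1] limit_sell(price=101, qty=3): fills=none; bids=[-] asks=[#1:3@101]
After op 2 [order #2] limit_buy(price=102, qty=5): fills=#2x#1:3@101; bids=[#2:2@102] asks=[-]
After op 3 [order #3] limit_buy(price=99, qty=6): fills=none; bids=[#2:2@102 #3:6@99] asks=[-]
After op 4 cancel(order #3): fills=none; bids=[#2:2@102] asks=[-]
After op 5 [order #4] limit_sell(price=105, qty=4): fills=none; bids=[#2:2@102] asks=[#4:4@105]
After op 6 cancel(order #4): fills=none; bids=[#2:2@102] asks=[-]
After op 7 [order #5] limit_sell(price=104, qty=9): fills=none; bids=[#2:2@102] asks=[#5:9@104]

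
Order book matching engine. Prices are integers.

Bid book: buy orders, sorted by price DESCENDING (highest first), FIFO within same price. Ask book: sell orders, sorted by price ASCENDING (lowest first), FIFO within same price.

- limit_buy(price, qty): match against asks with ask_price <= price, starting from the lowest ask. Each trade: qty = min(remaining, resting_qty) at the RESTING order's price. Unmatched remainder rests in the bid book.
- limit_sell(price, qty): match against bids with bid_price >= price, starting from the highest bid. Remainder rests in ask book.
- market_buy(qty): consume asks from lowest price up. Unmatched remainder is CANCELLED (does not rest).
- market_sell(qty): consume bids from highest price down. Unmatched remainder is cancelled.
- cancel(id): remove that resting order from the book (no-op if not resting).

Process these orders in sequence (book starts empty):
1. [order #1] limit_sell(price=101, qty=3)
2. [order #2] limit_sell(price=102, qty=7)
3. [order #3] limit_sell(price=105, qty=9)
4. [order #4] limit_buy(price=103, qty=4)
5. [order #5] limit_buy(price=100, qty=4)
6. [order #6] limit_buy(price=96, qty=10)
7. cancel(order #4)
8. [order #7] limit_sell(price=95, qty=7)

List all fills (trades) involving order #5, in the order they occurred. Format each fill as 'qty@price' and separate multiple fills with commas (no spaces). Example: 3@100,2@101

Answer: 4@100

Derivation:
After op 1 [order #1] limit_sell(price=101, qty=3): fills=none; bids=[-] asks=[#1:3@101]
After op 2 [order #2] limit_sell(price=102, qty=7): fills=none; bids=[-] asks=[#1:3@101 #2:7@102]
After op 3 [order #3] limit_sell(price=105, qty=9): fills=none; bids=[-] asks=[#1:3@101 #2:7@102 #3:9@105]
After op 4 [order #4] limit_buy(price=103, qty=4): fills=#4x#1:3@101 #4x#2:1@102; bids=[-] asks=[#2:6@102 #3:9@105]
After op 5 [order #5] limit_buy(price=100, qty=4): fills=none; bids=[#5:4@100] asks=[#2:6@102 #3:9@105]
After op 6 [order #6] limit_buy(price=96, qty=10): fills=none; bids=[#5:4@100 #6:10@96] asks=[#2:6@102 #3:9@105]
After op 7 cancel(order #4): fills=none; bids=[#5:4@100 #6:10@96] asks=[#2:6@102 #3:9@105]
After op 8 [order #7] limit_sell(price=95, qty=7): fills=#5x#7:4@100 #6x#7:3@96; bids=[#6:7@96] asks=[#2:6@102 #3:9@105]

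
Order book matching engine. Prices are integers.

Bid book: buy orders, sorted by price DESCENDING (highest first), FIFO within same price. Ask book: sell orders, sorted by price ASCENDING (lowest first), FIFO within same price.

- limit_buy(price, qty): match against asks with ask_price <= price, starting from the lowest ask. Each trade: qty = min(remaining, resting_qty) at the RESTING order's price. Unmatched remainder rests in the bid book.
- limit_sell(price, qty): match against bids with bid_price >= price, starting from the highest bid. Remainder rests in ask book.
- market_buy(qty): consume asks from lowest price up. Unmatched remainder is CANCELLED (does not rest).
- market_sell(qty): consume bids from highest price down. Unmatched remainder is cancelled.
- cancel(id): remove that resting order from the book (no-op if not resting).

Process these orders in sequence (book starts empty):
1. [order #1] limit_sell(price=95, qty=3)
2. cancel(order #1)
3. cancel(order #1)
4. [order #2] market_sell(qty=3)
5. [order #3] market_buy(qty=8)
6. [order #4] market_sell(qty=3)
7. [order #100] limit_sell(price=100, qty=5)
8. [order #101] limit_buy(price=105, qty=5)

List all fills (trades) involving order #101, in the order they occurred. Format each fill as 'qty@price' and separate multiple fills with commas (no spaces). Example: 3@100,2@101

Answer: 5@100

Derivation:
After op 1 [order #1] limit_sell(price=95, qty=3): fills=none; bids=[-] asks=[#1:3@95]
After op 2 cancel(order #1): fills=none; bids=[-] asks=[-]
After op 3 cancel(order #1): fills=none; bids=[-] asks=[-]
After op 4 [order #2] market_sell(qty=3): fills=none; bids=[-] asks=[-]
After op 5 [order #3] market_buy(qty=8): fills=none; bids=[-] asks=[-]
After op 6 [order #4] market_sell(qty=3): fills=none; bids=[-] asks=[-]
After op 7 [order #100] limit_sell(price=100, qty=5): fills=none; bids=[-] asks=[#100:5@100]
After op 8 [order #101] limit_buy(price=105, qty=5): fills=#101x#100:5@100; bids=[-] asks=[-]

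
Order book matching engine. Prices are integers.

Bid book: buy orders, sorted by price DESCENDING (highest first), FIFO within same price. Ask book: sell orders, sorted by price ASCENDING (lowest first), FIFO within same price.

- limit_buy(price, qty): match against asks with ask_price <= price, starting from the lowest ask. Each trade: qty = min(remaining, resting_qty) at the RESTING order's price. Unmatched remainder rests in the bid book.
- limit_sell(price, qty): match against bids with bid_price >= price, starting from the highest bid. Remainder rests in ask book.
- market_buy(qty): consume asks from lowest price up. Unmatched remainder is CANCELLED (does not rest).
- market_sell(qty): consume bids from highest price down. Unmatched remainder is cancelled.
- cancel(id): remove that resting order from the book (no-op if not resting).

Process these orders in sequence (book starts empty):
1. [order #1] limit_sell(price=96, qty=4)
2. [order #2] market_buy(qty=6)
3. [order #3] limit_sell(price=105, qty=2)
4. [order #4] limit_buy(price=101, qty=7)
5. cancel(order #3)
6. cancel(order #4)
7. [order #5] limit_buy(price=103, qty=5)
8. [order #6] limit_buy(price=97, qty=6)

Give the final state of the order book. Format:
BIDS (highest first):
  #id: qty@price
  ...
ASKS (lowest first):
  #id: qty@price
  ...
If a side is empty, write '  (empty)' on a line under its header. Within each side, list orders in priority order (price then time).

After op 1 [order #1] limit_sell(price=96, qty=4): fills=none; bids=[-] asks=[#1:4@96]
After op 2 [order #2] market_buy(qty=6): fills=#2x#1:4@96; bids=[-] asks=[-]
After op 3 [order #3] limit_sell(price=105, qty=2): fills=none; bids=[-] asks=[#3:2@105]
After op 4 [order #4] limit_buy(price=101, qty=7): fills=none; bids=[#4:7@101] asks=[#3:2@105]
After op 5 cancel(order #3): fills=none; bids=[#4:7@101] asks=[-]
After op 6 cancel(order #4): fills=none; bids=[-] asks=[-]
After op 7 [order #5] limit_buy(price=103, qty=5): fills=none; bids=[#5:5@103] asks=[-]
After op 8 [order #6] limit_buy(price=97, qty=6): fills=none; bids=[#5:5@103 #6:6@97] asks=[-]

Answer: BIDS (highest first):
  #5: 5@103
  #6: 6@97
ASKS (lowest first):
  (empty)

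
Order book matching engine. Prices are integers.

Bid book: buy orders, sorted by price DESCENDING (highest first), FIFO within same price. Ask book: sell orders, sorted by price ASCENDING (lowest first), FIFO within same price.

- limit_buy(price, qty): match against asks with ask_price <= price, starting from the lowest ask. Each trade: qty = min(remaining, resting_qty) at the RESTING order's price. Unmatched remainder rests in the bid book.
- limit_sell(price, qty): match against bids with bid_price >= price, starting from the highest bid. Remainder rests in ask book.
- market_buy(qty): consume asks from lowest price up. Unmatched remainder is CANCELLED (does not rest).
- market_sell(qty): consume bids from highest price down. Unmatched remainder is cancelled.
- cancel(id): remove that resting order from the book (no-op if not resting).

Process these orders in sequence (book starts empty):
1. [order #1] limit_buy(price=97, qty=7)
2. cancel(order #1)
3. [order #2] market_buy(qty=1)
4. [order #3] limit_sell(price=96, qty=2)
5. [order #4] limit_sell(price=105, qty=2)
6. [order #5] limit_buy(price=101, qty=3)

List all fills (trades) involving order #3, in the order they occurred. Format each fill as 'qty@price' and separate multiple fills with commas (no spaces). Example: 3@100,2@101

Answer: 2@96

Derivation:
After op 1 [order #1] limit_buy(price=97, qty=7): fills=none; bids=[#1:7@97] asks=[-]
After op 2 cancel(order #1): fills=none; bids=[-] asks=[-]
After op 3 [order #2] market_buy(qty=1): fills=none; bids=[-] asks=[-]
After op 4 [order #3] limit_sell(price=96, qty=2): fills=none; bids=[-] asks=[#3:2@96]
After op 5 [order #4] limit_sell(price=105, qty=2): fills=none; bids=[-] asks=[#3:2@96 #4:2@105]
After op 6 [order #5] limit_buy(price=101, qty=3): fills=#5x#3:2@96; bids=[#5:1@101] asks=[#4:2@105]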